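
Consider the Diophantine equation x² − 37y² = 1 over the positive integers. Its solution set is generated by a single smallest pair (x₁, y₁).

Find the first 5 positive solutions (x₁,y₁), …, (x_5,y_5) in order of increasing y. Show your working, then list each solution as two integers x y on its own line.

d=37: √d = [6; 12] (ℓ=1, odd), read p_1/q_1
a_0=6:  p_0=6·1+0=6,  q_0=6·0+1=1
a_1=12:  p_1=12·6+1=73,  q_1=12·1+0=12
(x₁, y₁) = (73, 12);  73² − 37·12² = 1 ✓
k=2:  x_2 = 73·73+37·12·12 = 10657,  y_2 = 73·12+12·73 = 1752
k=3:  x_3 = 73·10657+37·12·1752 = 1555849,  y_3 = 73·1752+12·10657 = 255780
k=4:  x_4 = 73·1555849+37·12·255780 = 227143297,  y_4 = 73·255780+12·1555849 = 37342128
k=5:  x_5 = 73·227143297+37·12·37342128 = 33161365513,  y_5 = 73·37342128+12·227143297 = 5451694908

73 12
10657 1752
1555849 255780
227143297 37342128
33161365513 5451694908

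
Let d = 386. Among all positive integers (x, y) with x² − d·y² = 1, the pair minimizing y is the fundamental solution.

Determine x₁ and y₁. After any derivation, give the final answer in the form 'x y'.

111555 5678

[19; 1,1,1,4,1,18,1,4,1,1,1,38] for √386; ℓ=12 ⇒ convergent index 11
k=0  a_k=19  p_k/q_k = 19/1
…
k=2  a_k=1  p_k/q_k = 39/2
k=3  a_k=1  p_k/q_k = 59/3
…
k=5  a_k=1  p_k/q_k = 334/17
…
k=7  a_k=1  p_k/q_k = 6621/337
k=8  a_k=4  p_k/q_k = 32771/1668
k=9  a_k=1  p_k/q_k = 39392/2005
k=10  a_k=1  p_k/q_k = 72163/3673
k=11  a_k=1  p_k/q_k = 111555/5678
fundamental: x₁=111555, y₁=5678  (since 12444518025 − 386·32239684 = 1)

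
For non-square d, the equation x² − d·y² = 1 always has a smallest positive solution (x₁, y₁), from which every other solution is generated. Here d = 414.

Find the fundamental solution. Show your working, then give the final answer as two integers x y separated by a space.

24335 1196

√414 = [20; 2,1,7,2,7,1,2,40, …], period ℓ=8 (even) → k=7
a_0=20:  p_0=20·1+0=20,  q_0=20·0+1=1
a_1=2:  p_1=2·20+1=41,  q_1=2·1+0=2
a_2=1:  p_2=1·41+20=61,  q_2=1·2+1=3
a_3=7:  p_3=7·61+41=468,  q_3=7·3+2=23
…
a_6=1:  p_6=1·7447+997=8444,  q_6=1·366+49=415
a_7=2:  p_7=2·8444+7447=24335,  q_7=2·415+366=1196
(x₁, y₁) = (24335, 1196);  24335² − 414·1196² = 1 ✓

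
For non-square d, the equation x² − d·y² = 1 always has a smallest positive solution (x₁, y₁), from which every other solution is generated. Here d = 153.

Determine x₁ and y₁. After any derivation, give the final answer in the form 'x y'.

2177 176

[12; 2,1,2,2,2,1,2,24] for √153; ℓ=8 ⇒ convergent index 7
k=0  a_k=12  p_k/q_k = 12/1
k=1  a_k=2  p_k/q_k = 25/2
k=2  a_k=1  p_k/q_k = 37/3
k=3  a_k=2  p_k/q_k = 99/8
k=4  a_k=2  p_k/q_k = 235/19
k=5  a_k=2  p_k/q_k = 569/46
k=6  a_k=1  p_k/q_k = 804/65
k=7  a_k=2  p_k/q_k = 2177/176
(x₁, y₁) = (2177, 176);  2177² − 153·176² = 1 ✓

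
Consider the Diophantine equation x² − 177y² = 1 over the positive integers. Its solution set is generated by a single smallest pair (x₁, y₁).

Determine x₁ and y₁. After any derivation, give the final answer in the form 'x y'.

62423 4692

[13; 3,3,2,8,2,3,3,26] for √177; ℓ=8 ⇒ convergent index 7
a_0=13:  p_0=13·1+0=13,  q_0=13·0+1=1
…
a_2=3:  p_2=3·40+13=133,  q_2=3·3+1=10
…
a_4=8:  p_4=8·306+133=2581,  q_4=8·23+10=194
…
a_6=3:  p_6=3·5468+2581=18985,  q_6=3·411+194=1427
a_7=3:  p_7=3·18985+5468=62423,  q_7=3·1427+411=4692
→ (62423, 4692).  Check: 62423²=3896630929, 177·4692²=3896630928, difference 1.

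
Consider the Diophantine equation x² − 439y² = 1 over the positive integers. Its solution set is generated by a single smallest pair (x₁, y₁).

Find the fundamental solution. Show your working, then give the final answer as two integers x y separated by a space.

√439 → a₀=20, period (1,19,1,40); ℓ=4 even so k=3
i=0: a=20 ⇒ p=20, q=1
i=1: a=1 ⇒ p=21, q=1
i=2: a=19 ⇒ p=419, q=20
i=3: a=1 ⇒ p=440, q=21
→ (440, 21).  Check: 440²=193600, 439·21²=193599, difference 1.

440 21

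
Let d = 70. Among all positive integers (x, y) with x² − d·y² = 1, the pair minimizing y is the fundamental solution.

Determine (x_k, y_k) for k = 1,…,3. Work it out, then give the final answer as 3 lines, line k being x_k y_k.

251 30
126001 15060
63252251 7560090

[8; 2,1,2,1,2,16] for √70; ℓ=6 ⇒ convergent index 5
k=0  a_k=8  p_k/q_k = 8/1
k=1  a_k=2  p_k/q_k = 17/2
…
k=4  a_k=1  p_k/q_k = 92/11
k=5  a_k=2  p_k/q_k = 251/30
→ (251, 30).  Check: 251²=63001, 70·30²=63000, difference 1.
n=2: (251,30)∘(251,30) = (251·251+70·30·30, 251·30+30·251) = (126001,15060)
n=3: (126001,15060)∘(251,30) = (251·126001+70·30·15060, 251·15060+30·126001) = (63252251,7560090)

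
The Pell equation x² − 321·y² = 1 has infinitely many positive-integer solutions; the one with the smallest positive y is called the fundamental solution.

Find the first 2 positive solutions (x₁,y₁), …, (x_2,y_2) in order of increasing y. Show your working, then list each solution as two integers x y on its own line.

√321 → a₀=17, period (1,10,1,34); ℓ=4 even so k=3
a_0=17:  p_0=17·1+0=17,  q_0=17·0+1=1
a_1=1:  p_1=1·17+1=18,  q_1=1·1+0=1
a_2=10:  p_2=10·18+17=197,  q_2=10·1+1=11
a_3=1:  p_3=1·197+18=215,  q_3=1·11+1=12
fundamental: x₁=215, y₁=12  (since 46225 − 321·144 = 1)
(215+12√321)^2 = 92449 + 5160√321

215 12
92449 5160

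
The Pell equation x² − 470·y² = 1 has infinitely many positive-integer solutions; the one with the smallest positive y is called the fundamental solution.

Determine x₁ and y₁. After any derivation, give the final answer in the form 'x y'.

1691 78

√470 = [21; 1,2,8,2,1,42, …], period ℓ=6 (even) → k=5
step 0: (21, 1)  from 21·(1,0) + (0,1)
step 1: (22, 1)  from 1·(21,1) + (1,0)
…
step 4: (1149, 53)  from 2·(542,25) + (65,3)
step 5: (1691, 78)  from 1·(1149,53) + (542,25)
(x₁, y₁) = (1691, 78);  1691² − 470·78² = 1 ✓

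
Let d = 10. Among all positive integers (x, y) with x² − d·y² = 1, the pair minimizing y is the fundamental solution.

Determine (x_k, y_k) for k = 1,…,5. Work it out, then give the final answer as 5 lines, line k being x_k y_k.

19 6
721 228
27379 8658
1039681 328776
39480499 12484830

√10 → a₀=3, period (6); ℓ=1 odd so k=1
step 0: (3, 1)  from 3·(1,0) + (0,1)
step 1: (19, 6)  from 6·(3,1) + (1,0)
fundamental: x₁=19, y₁=6  (since 361 − 10·36 = 1)
k=2:  x_2 = 19·19+10·6·6 = 721,  y_2 = 19·6+6·19 = 228
k=3:  x_3 = 19·721+10·6·228 = 27379,  y_3 = 19·228+6·721 = 8658
k=4:  x_4 = 19·27379+10·6·8658 = 1039681,  y_4 = 19·8658+6·27379 = 328776
k=5:  x_5 = 19·1039681+10·6·328776 = 39480499,  y_5 = 19·328776+6·1039681 = 12484830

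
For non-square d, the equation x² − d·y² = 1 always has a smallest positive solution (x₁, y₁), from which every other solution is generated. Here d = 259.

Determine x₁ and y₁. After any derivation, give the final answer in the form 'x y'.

847225 52644

√259 → a₀=16, period (10,1,2,3,4,3,2,1,10,32); ℓ=10 even so k=9
a_0=16:  p_0=16·1+0=16,  q_0=16·0+1=1
a_1=10:  p_1=10·16+1=161,  q_1=10·1+0=10
a_2=1:  p_2=1·161+16=177,  q_2=1·10+1=11
a_3=2:  p_3=2·177+161=515,  q_3=2·11+10=32
a_4=3:  p_4=3·515+177=1722,  q_4=3·32+11=107
a_5=4:  p_5=4·1722+515=7403,  q_5=4·107+32=460
a_6=3:  p_6=3·7403+1722=23931,  q_6=3·460+107=1487
a_7=2:  p_7=2·23931+7403=55265,  q_7=2·1487+460=3434
a_8=1:  p_8=1·55265+23931=79196,  q_8=1·3434+1487=4921
a_9=10:  p_9=10·79196+55265=847225,  q_9=10·4921+3434=52644
(x₁, y₁) = (847225, 52644);  847225² − 259·52644² = 1 ✓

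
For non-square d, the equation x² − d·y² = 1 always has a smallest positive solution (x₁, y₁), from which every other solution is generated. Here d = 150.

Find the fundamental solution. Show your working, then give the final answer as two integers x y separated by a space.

d=150: √d = [12; 4,24] (ℓ=2, even), read p_1/q_1
step 0: (12, 1)  from 12·(1,0) + (0,1)
step 1: (49, 4)  from 4·(12,1) + (1,0)
fundamental: x₁=49, y₁=4  (since 2401 − 150·16 = 1)

49 4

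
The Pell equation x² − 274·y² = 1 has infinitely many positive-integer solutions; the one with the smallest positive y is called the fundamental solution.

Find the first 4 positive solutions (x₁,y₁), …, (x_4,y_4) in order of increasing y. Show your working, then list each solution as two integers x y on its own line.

√274 → a₀=16, period (1,1,4,4,1,1,32); ℓ=7 odd so k=13
i=0: a=16 ⇒ p=16, q=1
i=1: a=1 ⇒ p=17, q=1
…
i=3: a=4 ⇒ p=149, q=9
i=4: a=4 ⇒ p=629, q=38
i=5: a=1 ⇒ p=778, q=47
…
i=10: a=4 ⇒ p=419253, q=25328
…
i=12: a=1 ⇒ p=2189276, q=132259
i=13: a=1 ⇒ p=3959299, q=239190
(x₁, y₁) = (3959299, 239190);  3959299² − 274·239190² = 1 ✓
n=2: (3959299,239190)∘(3959299,239190) = (3959299·3959299+274·239190·239190, 3959299·239190+239190·3959299) = (31352097142801,1894049455620)
n=3: (31352097142801,1894049455620)∘(3959299,239190) = (3959299·31352097142801+274·239190·1894049455620, 3959299·1894049455620+239190·31352097142801) = (248264653730785753699,14998216231173381570)
n=4: (248264653730785753699,14998216231173381570)∘(3959299,239190) = (3959299·248264653730785753699+274·239190·14998216231173381570, 3959299·14998216231173381570+239190·248264653730785753699) = (1965907990503261255572251201,118764845051735182903983240)

3959299 239190
31352097142801 1894049455620
248264653730785753699 14998216231173381570
1965907990503261255572251201 118764845051735182903983240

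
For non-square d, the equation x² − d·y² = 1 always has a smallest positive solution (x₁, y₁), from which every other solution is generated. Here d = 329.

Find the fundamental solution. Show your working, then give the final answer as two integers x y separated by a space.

2376415 131016

√329 = [18; 7,4,2,1,1,4,1,1,2,4,7,36, …], period ℓ=12 (even) → k=11
k=0  a_k=18  p_k/q_k = 18/1
…
k=4  a_k=1  p_k/q_k = 1705/94
k=5  a_k=1  p_k/q_k = 2884/159
…
k=10  a_k=4  p_k/q_k = 328794/18127
k=11  a_k=7  p_k/q_k = 2376415/131016
(x₁, y₁) = (2376415, 131016);  2376415² − 329·131016² = 1 ✓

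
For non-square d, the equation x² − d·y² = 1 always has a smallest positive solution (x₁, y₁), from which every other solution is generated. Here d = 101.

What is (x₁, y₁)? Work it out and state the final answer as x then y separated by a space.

201 20

√101 → a₀=10, period (20); ℓ=1 odd so k=1
a_0=10:  p_0=10·1+0=10,  q_0=10·0+1=1
a_1=20:  p_1=20·10+1=201,  q_1=20·1+0=20
→ (201, 20).  Check: 201²=40401, 101·20²=40400, difference 1.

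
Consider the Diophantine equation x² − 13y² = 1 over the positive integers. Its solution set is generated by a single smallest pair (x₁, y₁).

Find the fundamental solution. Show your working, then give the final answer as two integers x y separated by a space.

√13 → a₀=3, period (1,1,1,1,6); ℓ=5 odd so k=9
a_0=3:  p_0=3·1+0=3,  q_0=3·0+1=1
…
a_2=1:  p_2=1·4+3=7,  q_2=1·1+1=2
a_3=1:  p_3=1·7+4=11,  q_3=1·2+1=3
…
a_8=1:  p_8=1·256+137=393,  q_8=1·71+38=109
a_9=1:  p_9=1·393+256=649,  q_9=1·109+71=180
(x₁, y₁) = (649, 180);  649² − 13·180² = 1 ✓

649 180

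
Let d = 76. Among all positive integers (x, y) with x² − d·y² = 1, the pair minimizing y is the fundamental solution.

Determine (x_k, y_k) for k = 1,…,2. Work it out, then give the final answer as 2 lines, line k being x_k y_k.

d=76: √d = [8; 1,2,1,1,5,4,5,1,1,2,1,16] (ℓ=12, even), read p_11/q_11
k=0  a_k=8  p_k/q_k = 8/1
k=1  a_k=1  p_k/q_k = 9/1
…
k=3  a_k=1  p_k/q_k = 35/4
…
k=8  a_k=1  p_k/q_k = 8866/1017
…
k=10  a_k=2  p_k/q_k = 41488/4759
k=11  a_k=1  p_k/q_k = 57799/6630
fundamental: x₁=57799, y₁=6630  (since 3340724401 − 76·43956900 = 1)
(57799+6630√76)^2 = 6681448801 + 766414740√76

57799 6630
6681448801 766414740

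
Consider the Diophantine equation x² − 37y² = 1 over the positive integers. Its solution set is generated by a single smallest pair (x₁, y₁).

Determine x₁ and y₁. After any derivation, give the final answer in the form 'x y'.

√37 = [6; 12, …], period ℓ=1 (odd) → k=1
a_0=6:  p_0=6·1+0=6,  q_0=6·0+1=1
a_1=12:  p_1=12·6+1=73,  q_1=12·1+0=12
(x₁, y₁) = (73, 12);  73² − 37·12² = 1 ✓

73 12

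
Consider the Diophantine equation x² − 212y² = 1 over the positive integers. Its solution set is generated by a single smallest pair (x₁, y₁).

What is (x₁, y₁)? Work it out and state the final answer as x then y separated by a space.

√212 → a₀=14, period (1,1,3,1,1,…,1,1,28); ℓ=14 even so k=13
k=0  a_k=14  p_k/q_k = 14/1
…
k=2  a_k=1  p_k/q_k = 29/2
k=3  a_k=3  p_k/q_k = 102/7
…
k=5  a_k=1  p_k/q_k = 233/16
k=6  a_k=1  p_k/q_k = 364/25
k=7  a_k=6  p_k/q_k = 2417/166
k=8  a_k=1  p_k/q_k = 2781/191
…
k=11  a_k=3  p_k/q_k = 29135/2001
k=12  a_k=1  p_k/q_k = 37114/2549
k=13  a_k=1  p_k/q_k = 66249/4550
→ (66249, 4550).  Check: 66249²=4388930001, 212·4550²=4388930000, difference 1.

66249 4550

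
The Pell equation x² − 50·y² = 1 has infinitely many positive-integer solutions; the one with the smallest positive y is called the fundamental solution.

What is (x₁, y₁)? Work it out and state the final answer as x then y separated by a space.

[7; 14] for √50; ℓ=1 ⇒ convergent index 1
k=0  a_k=7  p_k/q_k = 7/1
k=1  a_k=14  p_k/q_k = 99/14
(x₁, y₁) = (99, 14);  99² − 50·14² = 1 ✓

99 14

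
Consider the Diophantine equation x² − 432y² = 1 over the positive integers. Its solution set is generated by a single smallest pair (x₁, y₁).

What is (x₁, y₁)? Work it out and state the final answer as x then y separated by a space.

d=432: √d = [20; 1,3,1,1,1,3,1,40] (ℓ=8, even), read p_7/q_7
step 0: (20, 1)  from 20·(1,0) + (0,1)
step 1: (21, 1)  from 1·(20,1) + (1,0)
step 2: (83, 4)  from 3·(21,1) + (20,1)
step 3: (104, 5)  from 1·(83,4) + (21,1)
step 4: (187, 9)  from 1·(104,5) + (83,4)
step 5: (291, 14)  from 1·(187,9) + (104,5)
step 6: (1060, 51)  from 3·(291,14) + (187,9)
step 7: (1351, 65)  from 1·(1060,51) + (291,14)
(x₁, y₁) = (1351, 65);  1351² − 432·65² = 1 ✓

1351 65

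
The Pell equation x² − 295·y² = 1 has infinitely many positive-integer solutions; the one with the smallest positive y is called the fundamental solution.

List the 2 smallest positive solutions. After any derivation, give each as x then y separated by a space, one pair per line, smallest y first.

√295 → a₀=17, period (5,1,2,3,2,6,2,3,2,1,5,34); ℓ=12 even so k=11
step 0: (17, 1)  from 17·(1,0) + (0,1)
…
step 4: (979, 57)  from 3·(292,17) + (103,6)
step 5: (2250, 131)  from 2·(979,57) + (292,17)
step 6: (14479, 843)  from 6·(2250,131) + (979,57)
…
step 9: (247414, 14405)  from 2·(108103,6294) + (31208,1817)
step 10: (355517, 20699)  from 1·(247414,14405) + (108103,6294)
step 11: (2024999, 117900)  from 5·(355517,20699) + (247414,14405)
→ (2024999, 117900).  Check: 2024999²=4100620950001, 295·117900²=4100620950000, difference 1.
(2024999+117900√295)^2 = 8201241900001 + 477494764200√295

2024999 117900
8201241900001 477494764200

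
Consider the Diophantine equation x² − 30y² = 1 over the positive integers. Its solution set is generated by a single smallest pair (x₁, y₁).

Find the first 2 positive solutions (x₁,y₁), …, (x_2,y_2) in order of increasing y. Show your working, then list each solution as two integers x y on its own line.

√30 → a₀=5, period (2,10); ℓ=2 even so k=1
k=0  a_k=5  p_k/q_k = 5/1
k=1  a_k=2  p_k/q_k = 11/2
→ (11, 2).  Check: 11²=121, 30·2²=120, difference 1.
n=2: (11,2)∘(11,2) = (11·11+30·2·2, 11·2+2·11) = (241,44)

11 2
241 44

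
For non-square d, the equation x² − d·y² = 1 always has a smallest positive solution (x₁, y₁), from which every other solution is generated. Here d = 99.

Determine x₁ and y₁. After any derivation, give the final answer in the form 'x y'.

10 1

√99 = [9; 1,18, …], period ℓ=2 (even) → k=1
step 0: (9, 1)  from 9·(1,0) + (0,1)
step 1: (10, 1)  from 1·(9,1) + (1,0)
→ (10, 1).  Check: 10²=100, 99·1²=99, difference 1.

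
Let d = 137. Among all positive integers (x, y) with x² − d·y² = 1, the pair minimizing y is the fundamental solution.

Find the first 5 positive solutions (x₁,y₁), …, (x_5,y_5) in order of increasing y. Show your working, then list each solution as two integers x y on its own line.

√137 = [11; 1,2,2,1,1,2,2,1,22, …], period ℓ=9 (odd) → k=17
a_0=11:  p_0=11·1+0=11,  q_0=11·0+1=1
…
a_6=2:  p_6=2·199+117=515,  q_6=2·17+10=44
…
a_12=2:  p_12=2·122279+41341=285899,  q_12=2·10447+3532=24426
…
a_16=2:  p_16=2·1796332+694077=4286741,  q_16=2·153471+59299=366241
a_17=1:  p_17=1·4286741+1796332=6083073,  q_17=1·366241+153471=519712
(x₁, y₁) = (6083073, 519712);  6083073² − 137·519712² = 1 ✓
(6083073+519712√137)^2 = 74007554246657 + 6322892069952√137
(6083073+519712√137)^3 = 900386710067742990849 + 76925228065277725280√137
(6083073+519712√137)^4 = 10954236171143757109591351297 + 935883555725460013412300928√137
(6083073+519712√137)^5 = 133270836576615035597116312473600513 + 11386095977955005515107946008258208√137

6083073 519712
74007554246657 6322892069952
900386710067742990849 76925228065277725280
10954236171143757109591351297 935883555725460013412300928
133270836576615035597116312473600513 11386095977955005515107946008258208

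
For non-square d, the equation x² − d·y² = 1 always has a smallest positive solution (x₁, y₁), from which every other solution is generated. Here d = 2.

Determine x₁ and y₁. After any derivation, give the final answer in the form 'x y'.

d=2: √d = [1; 2] (ℓ=1, odd), read p_1/q_1
k=0  a_k=1  p_k/q_k = 1/1
k=1  a_k=2  p_k/q_k = 3/2
→ (3, 2).  Check: 3²=9, 2·2²=8, difference 1.

3 2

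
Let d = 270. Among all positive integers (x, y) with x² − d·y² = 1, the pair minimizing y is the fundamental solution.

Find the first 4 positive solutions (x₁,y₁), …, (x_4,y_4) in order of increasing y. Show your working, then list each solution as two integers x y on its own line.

√270 = [16; 2,3,6,3,2,32, …], period ℓ=6 (even) → k=5
a_0=16:  p_0=16·1+0=16,  q_0=16·0+1=1
…
a_4=3:  p_4=3·723+115=2284,  q_4=3·44+7=139
a_5=2:  p_5=2·2284+723=5291,  q_5=2·139+44=322
→ (5291, 322).  Check: 5291²=27994681, 270·322²=27994680, difference 1.
k=2:  x_2 = 5291·5291+270·322·322 = 55989361,  y_2 = 5291·322+322·5291 = 3407404
k=3:  x_3 = 5291·55989361+270·322·3407404 = 592479412811,  y_3 = 5291·3407404+322·55989361 = 36057148806
k=4:  x_4 = 5291·592479412811+270·322·36057148806 = 6269617090376641,  y_4 = 5291·36057148806+322·592479412811 = 381556745257688

5291 322
55989361 3407404
592479412811 36057148806
6269617090376641 381556745257688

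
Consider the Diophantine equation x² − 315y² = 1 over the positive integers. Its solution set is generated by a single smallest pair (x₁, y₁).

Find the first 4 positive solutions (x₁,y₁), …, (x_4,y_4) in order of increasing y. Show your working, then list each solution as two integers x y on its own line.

71 4
10081 568
1431431 80652
203253121 11452016

[17; 1,2,1,34] for √315; ℓ=4 ⇒ convergent index 3
k=0  a_k=17  p_k/q_k = 17/1
…
k=2  a_k=2  p_k/q_k = 53/3
k=3  a_k=1  p_k/q_k = 71/4
fundamental: x₁=71, y₁=4  (since 5041 − 315·16 = 1)
n=2: (71,4)∘(71,4) = (71·71+315·4·4, 71·4+4·71) = (10081,568)
n=3: (10081,568)∘(71,4) = (71·10081+315·4·568, 71·568+4·10081) = (1431431,80652)
n=4: (1431431,80652)∘(71,4) = (71·1431431+315·4·80652, 71·80652+4·1431431) = (203253121,11452016)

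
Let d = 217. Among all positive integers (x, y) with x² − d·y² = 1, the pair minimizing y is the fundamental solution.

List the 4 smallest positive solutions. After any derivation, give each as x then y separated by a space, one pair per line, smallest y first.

√217 → a₀=14, period (1,2,1,2,1,…,2,1,28); ℓ=16 even so k=15
k=0  a_k=14  p_k/q_k = 14/1
k=1  a_k=1  p_k/q_k = 15/1
…
k=3  a_k=1  p_k/q_k = 59/4
…
k=5  a_k=1  p_k/q_k = 221/15
…
k=9  a_k=9  p_k/q_k = 139163/9447
…
k=12  a_k=2  p_k/q_k = 740980/50301
…
k=14  a_k=2  p_k/q_k = 2809702/190735
k=15  a_k=1  p_k/q_k = 3844063/260952
→ (3844063, 260952).  Check: 3844063²=14776820347969, 217·260952²=14776820347968, difference 1.
(x_2, y_2) = (3844063·3844063 + 217·260952·260952, 3844063·260952 + 260952·3844063) = (29553640695937, 2006231855952)
(x_3, y_3) = (3844063·29553640695937 + 217·260952·2006231855952, 3844063·2006231855952 + 260952·29553640695937) = (227212113429087499999, 15424163293772565000)
(x_4, y_4) = (3844063·227212113429087499999 + 217·260952·15424163293772565000, 3844063·15424163293772565000 + 260952·227212113429087499999) = (1746835356769087211376615937, 118582910847096488831334048)

3844063 260952
29553640695937 2006231855952
227212113429087499999 15424163293772565000
1746835356769087211376615937 118582910847096488831334048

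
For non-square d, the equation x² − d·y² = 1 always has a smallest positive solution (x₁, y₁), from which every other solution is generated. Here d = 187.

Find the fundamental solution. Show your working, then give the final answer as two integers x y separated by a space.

d=187: √d = [13; 1,2,13,2,1,26] (ℓ=6, even), read p_5/q_5
step 0: (13, 1)  from 13·(1,0) + (0,1)
step 1: (14, 1)  from 1·(13,1) + (1,0)
step 2: (41, 3)  from 2·(14,1) + (13,1)
…
step 4: (1135, 83)  from 2·(547,40) + (41,3)
step 5: (1682, 123)  from 1·(1135,83) + (547,40)
(x₁, y₁) = (1682, 123);  1682² − 187·123² = 1 ✓

1682 123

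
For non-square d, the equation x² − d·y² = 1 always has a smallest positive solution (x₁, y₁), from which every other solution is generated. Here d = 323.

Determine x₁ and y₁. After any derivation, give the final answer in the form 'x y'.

d=323: √d = [17; 1,34] (ℓ=2, even), read p_1/q_1
k=0  a_k=17  p_k/q_k = 17/1
k=1  a_k=1  p_k/q_k = 18/1
(x₁, y₁) = (18, 1);  18² − 323·1² = 1 ✓

18 1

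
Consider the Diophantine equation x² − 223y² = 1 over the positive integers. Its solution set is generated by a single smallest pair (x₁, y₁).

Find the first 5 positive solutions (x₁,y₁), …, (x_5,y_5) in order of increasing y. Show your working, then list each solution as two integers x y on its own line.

224 15
100351 6720
44957024 3010545
20140646401 1348717440
9022964630624 604222402575

[14; 1,13,1,28] for √223; ℓ=4 ⇒ convergent index 3
i=0: a=14 ⇒ p=14, q=1
…
i=2: a=13 ⇒ p=209, q=14
i=3: a=1 ⇒ p=224, q=15
→ (224, 15).  Check: 224²=50176, 223·15²=50175, difference 1.
n=2: (224,15)∘(224,15) = (224·224+223·15·15, 224·15+15·224) = (100351,6720)
n=3: (100351,6720)∘(224,15) = (224·100351+223·15·6720, 224·6720+15·100351) = (44957024,3010545)
n=4: (44957024,3010545)∘(224,15) = (224·44957024+223·15·3010545, 224·3010545+15·44957024) = (20140646401,1348717440)
n=5: (20140646401,1348717440)∘(224,15) = (224·20140646401+223·15·1348717440, 224·1348717440+15·20140646401) = (9022964630624,604222402575)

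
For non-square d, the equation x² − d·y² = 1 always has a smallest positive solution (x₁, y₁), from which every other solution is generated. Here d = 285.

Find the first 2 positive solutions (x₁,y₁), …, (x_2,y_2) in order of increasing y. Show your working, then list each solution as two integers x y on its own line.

2431 144
11819521 700128

[16; 1,7,2,7,1,32] for √285; ℓ=6 ⇒ convergent index 5
i=0: a=16 ⇒ p=16, q=1
…
i=2: a=7 ⇒ p=135, q=8
…
i=4: a=7 ⇒ p=2144, q=127
i=5: a=1 ⇒ p=2431, q=144
(x₁, y₁) = (2431, 144);  2431² − 285·144² = 1 ✓
k=2:  x_2 = 2431·2431+285·144·144 = 11819521,  y_2 = 2431·144+144·2431 = 700128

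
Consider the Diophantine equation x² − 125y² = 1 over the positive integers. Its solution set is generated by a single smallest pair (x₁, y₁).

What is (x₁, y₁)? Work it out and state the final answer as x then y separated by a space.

930249 83204

d=125: √d = [11; 5,1,1,5,22] (ℓ=5, odd), read p_9/q_9
k=0  a_k=11  p_k/q_k = 11/1
…
k=3  a_k=1  p_k/q_k = 123/11
…
k=5  a_k=22  p_k/q_k = 15127/1353
k=6  a_k=5  p_k/q_k = 76317/6826
k=7  a_k=1  p_k/q_k = 91444/8179
k=8  a_k=1  p_k/q_k = 167761/15005
k=9  a_k=5  p_k/q_k = 930249/83204
fundamental: x₁=930249, y₁=83204  (since 865363202001 − 125·6922905616 = 1)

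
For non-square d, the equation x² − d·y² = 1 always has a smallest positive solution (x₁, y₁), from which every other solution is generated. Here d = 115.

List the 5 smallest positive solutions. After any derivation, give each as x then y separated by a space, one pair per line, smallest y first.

1126 105
2535751 236460
5710510126 532507815
12860066268001 1199207362920
28960863525028126 2700614448788025

d=115: √d = [10; 1,2,1,1,1,1,1,2,1,20] (ℓ=10, even), read p_9/q_9
step 0: (10, 1)  from 10·(1,0) + (0,1)
…
step 4: (75, 7)  from 1·(43,4) + (32,3)
…
step 7: (311, 29)  from 1·(193,18) + (118,11)
step 8: (815, 76)  from 2·(311,29) + (193,18)
step 9: (1126, 105)  from 1·(815,76) + (311,29)
(x₁, y₁) = (1126, 105);  1126² − 115·105² = 1 ✓
(1126+105√115)^2 = 2535751 + 236460√115
(1126+105√115)^3 = 5710510126 + 532507815√115
(1126+105√115)^4 = 12860066268001 + 1199207362920√115
(1126+105√115)^5 = 28960863525028126 + 2700614448788025√115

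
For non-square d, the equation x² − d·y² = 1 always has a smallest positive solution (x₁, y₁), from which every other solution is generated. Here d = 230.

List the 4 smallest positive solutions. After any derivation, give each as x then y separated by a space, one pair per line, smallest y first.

[15; 6,30] for √230; ℓ=2 ⇒ convergent index 1
i=0: a=15 ⇒ p=15, q=1
i=1: a=6 ⇒ p=91, q=6
(x₁, y₁) = (91, 6);  91² − 230·6² = 1 ✓
(x_2, y_2) = (91·91 + 230·6·6, 91·6 + 6·91) = (16561, 1092)
(x_3, y_3) = (91·16561 + 230·6·1092, 91·1092 + 6·16561) = (3014011, 198738)
(x_4, y_4) = (91·3014011 + 230·6·198738, 91·198738 + 6·3014011) = (548533441, 36169224)

91 6
16561 1092
3014011 198738
548533441 36169224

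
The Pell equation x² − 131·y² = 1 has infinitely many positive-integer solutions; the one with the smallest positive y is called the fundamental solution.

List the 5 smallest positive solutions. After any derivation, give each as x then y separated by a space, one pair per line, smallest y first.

√131 = [11; 2,4,11,4,2,22, …], period ℓ=6 (even) → k=5
i=0: a=11 ⇒ p=11, q=1
i=1: a=2 ⇒ p=23, q=2
i=2: a=4 ⇒ p=103, q=9
i=3: a=11 ⇒ p=1156, q=101
i=4: a=4 ⇒ p=4727, q=413
i=5: a=2 ⇒ p=10610, q=927
→ (10610, 927).  Check: 10610²=112572100, 131·927²=112572099, difference 1.
k=2:  x_2 = 10610·10610+131·927·927 = 225144199,  y_2 = 10610·927+927·10610 = 19670940
k=3:  x_3 = 10610·225144199+131·927·19670940 = 4777559892170,  y_3 = 10610·19670940+927·225144199 = 417417345873
k=4:  x_4 = 10610·4777559892170+131·927·417417345873 = 101379820686703201,  y_4 = 10610·417417345873+927·4777559892170 = 8857596059754120
k=5:  x_5 = 10610·101379820686703201+131·927·8857596059754120 = 2151279790194282033050,  y_5 = 10610·8857596059754120+927·101379820686703201 = 187958187970565080527

10610 927
225144199 19670940
4777559892170 417417345873
101379820686703201 8857596059754120
2151279790194282033050 187958187970565080527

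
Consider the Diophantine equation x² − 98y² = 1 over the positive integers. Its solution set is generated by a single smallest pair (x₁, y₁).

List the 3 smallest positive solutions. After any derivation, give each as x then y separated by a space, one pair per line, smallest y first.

99 10
19601 1980
3880899 392030

d=98: √d = [9; 1,8,1,18] (ℓ=4, even), read p_3/q_3
i=0: a=9 ⇒ p=9, q=1
…
i=2: a=8 ⇒ p=89, q=9
i=3: a=1 ⇒ p=99, q=10
fundamental: x₁=99, y₁=10  (since 9801 − 98·100 = 1)
(x_2, y_2) = (99·99 + 98·10·10, 99·10 + 10·99) = (19601, 1980)
(x_3, y_3) = (99·19601 + 98·10·1980, 99·1980 + 10·19601) = (3880899, 392030)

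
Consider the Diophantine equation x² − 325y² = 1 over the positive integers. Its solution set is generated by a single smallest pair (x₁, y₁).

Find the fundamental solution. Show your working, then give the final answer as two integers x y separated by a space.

649 36

√325 = [18; 36, …], period ℓ=1 (odd) → k=1
i=0: a=18 ⇒ p=18, q=1
i=1: a=36 ⇒ p=649, q=36
→ (649, 36).  Check: 649²=421201, 325·36²=421200, difference 1.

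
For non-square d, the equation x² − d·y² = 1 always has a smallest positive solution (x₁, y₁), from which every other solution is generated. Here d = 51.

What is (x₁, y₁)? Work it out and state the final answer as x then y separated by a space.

50 7

√51 = [7; 7,14, …], period ℓ=2 (even) → k=1
i=0: a=7 ⇒ p=7, q=1
i=1: a=7 ⇒ p=50, q=7
(x₁, y₁) = (50, 7);  50² − 51·7² = 1 ✓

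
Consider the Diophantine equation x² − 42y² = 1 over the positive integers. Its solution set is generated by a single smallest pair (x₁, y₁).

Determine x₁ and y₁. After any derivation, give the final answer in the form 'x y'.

[6; 2,12] for √42; ℓ=2 ⇒ convergent index 1
i=0: a=6 ⇒ p=6, q=1
i=1: a=2 ⇒ p=13, q=2
fundamental: x₁=13, y₁=2  (since 169 − 42·4 = 1)

13 2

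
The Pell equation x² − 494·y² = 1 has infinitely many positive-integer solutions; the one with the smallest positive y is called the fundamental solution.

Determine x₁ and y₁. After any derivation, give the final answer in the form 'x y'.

[22; 4,2,2,1,2,1,2,2,4,44] for √494; ℓ=10 ⇒ convergent index 9
k=0  a_k=22  p_k/q_k = 22/1
…
k=3  a_k=2  p_k/q_k = 489/22
k=4  a_k=1  p_k/q_k = 689/31
k=5  a_k=2  p_k/q_k = 1867/84
…
k=8  a_k=2  p_k/q_k = 16514/743
k=9  a_k=4  p_k/q_k = 73035/3286
fundamental: x₁=73035, y₁=3286  (since 5334111225 − 494·10797796 = 1)

73035 3286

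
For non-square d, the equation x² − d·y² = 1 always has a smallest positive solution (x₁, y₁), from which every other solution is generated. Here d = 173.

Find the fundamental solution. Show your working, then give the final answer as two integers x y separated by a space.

[13; 6,1,1,6,26] for √173; ℓ=5 ⇒ convergent index 9
i=0: a=13 ⇒ p=13, q=1
i=1: a=6 ⇒ p=79, q=6
i=2: a=1 ⇒ p=92, q=7
…
i=4: a=6 ⇒ p=1118, q=85
i=5: a=26 ⇒ p=29239, q=2223
…
i=7: a=1 ⇒ p=205791, q=15646
i=8: a=1 ⇒ p=382343, q=29069
i=9: a=6 ⇒ p=2499849, q=190060
→ (2499849, 190060).  Check: 2499849²=6249245022801, 173·190060²=6249245022800, difference 1.

2499849 190060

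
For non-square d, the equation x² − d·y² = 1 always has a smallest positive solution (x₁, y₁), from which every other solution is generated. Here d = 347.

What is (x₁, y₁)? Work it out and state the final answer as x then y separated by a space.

√347 = [18; 1,1,1,2,4,…,1,1,36, …], period ℓ=14 (even) → k=13
a_0=18:  p_0=18·1+0=18,  q_0=18·0+1=1
…
a_3=1:  p_3=1·37+19=56,  q_3=1·2+1=3
a_4=2:  p_4=2·56+37=149,  q_4=2·3+2=8
…
a_7=17:  p_7=17·801+652=14269,  q_7=17·43+35=766
a_8=1:  p_8=1·14269+801=15070,  q_8=1·766+43=809
…
a_10=2:  p_10=2·74549+15070=164168,  q_10=2·4002+809=8813
a_11=1:  p_11=1·164168+74549=238717,  q_11=1·8813+4002=12815
a_12=1:  p_12=1·238717+164168=402885,  q_12=1·12815+8813=21628
a_13=1:  p_13=1·402885+238717=641602,  q_13=1·21628+12815=34443
(x₁, y₁) = (641602, 34443);  641602² − 347·34443² = 1 ✓

641602 34443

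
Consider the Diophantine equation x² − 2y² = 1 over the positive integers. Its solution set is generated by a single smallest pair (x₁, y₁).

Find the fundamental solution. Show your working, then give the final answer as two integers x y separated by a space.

3 2

[1; 2] for √2; ℓ=1 ⇒ convergent index 1
i=0: a=1 ⇒ p=1, q=1
i=1: a=2 ⇒ p=3, q=2
(x₁, y₁) = (3, 2);  3² − 2·2² = 1 ✓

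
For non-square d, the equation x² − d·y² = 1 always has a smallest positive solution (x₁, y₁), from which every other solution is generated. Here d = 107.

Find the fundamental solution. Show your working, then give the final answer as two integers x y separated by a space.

962 93

√107 = [10; 2,1,9,1,2,20, …], period ℓ=6 (even) → k=5
a_0=10:  p_0=10·1+0=10,  q_0=10·0+1=1
a_1=2:  p_1=2·10+1=21,  q_1=2·1+0=2
a_2=1:  p_2=1·21+10=31,  q_2=1·2+1=3
a_3=9:  p_3=9·31+21=300,  q_3=9·3+2=29
a_4=1:  p_4=1·300+31=331,  q_4=1·29+3=32
a_5=2:  p_5=2·331+300=962,  q_5=2·32+29=93
fundamental: x₁=962, y₁=93  (since 925444 − 107·8649 = 1)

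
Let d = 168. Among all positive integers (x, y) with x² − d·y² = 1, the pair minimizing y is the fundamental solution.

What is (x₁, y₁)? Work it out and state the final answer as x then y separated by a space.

13 1

[12; 1,24] for √168; ℓ=2 ⇒ convergent index 1
i=0: a=12 ⇒ p=12, q=1
i=1: a=1 ⇒ p=13, q=1
→ (13, 1).  Check: 13²=169, 168·1²=168, difference 1.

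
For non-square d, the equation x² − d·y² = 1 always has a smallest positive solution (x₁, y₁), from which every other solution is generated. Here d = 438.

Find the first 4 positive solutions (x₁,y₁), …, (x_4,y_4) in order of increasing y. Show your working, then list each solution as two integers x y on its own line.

√438 = [20; 1,12,1,40, …], period ℓ=4 (even) → k=3
a_0=20:  p_0=20·1+0=20,  q_0=20·0+1=1
…
a_2=12:  p_2=12·21+20=272,  q_2=12·1+1=13
a_3=1:  p_3=1·272+21=293,  q_3=1·13+1=14
(x₁, y₁) = (293, 14);  293² − 438·14² = 1 ✓
(293+14√438)^2 = 171697 + 8204√438
(293+14√438)^3 = 100614149 + 4807530√438
(293+14√438)^4 = 58959719617 + 2817204376√438

293 14
171697 8204
100614149 4807530
58959719617 2817204376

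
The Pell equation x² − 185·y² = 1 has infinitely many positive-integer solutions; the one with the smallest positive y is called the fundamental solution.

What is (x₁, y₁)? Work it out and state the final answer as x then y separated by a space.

d=185: √d = [13; 1,1,1,1,26] (ℓ=5, odd), read p_9/q_9
step 0: (13, 1)  from 13·(1,0) + (0,1)
step 1: (14, 1)  from 1·(13,1) + (1,0)
step 2: (27, 2)  from 1·(14,1) + (13,1)
step 3: (41, 3)  from 1·(27,2) + (14,1)
step 4: (68, 5)  from 1·(41,3) + (27,2)
step 5: (1809, 133)  from 26·(68,5) + (41,3)
step 6: (1877, 138)  from 1·(1809,133) + (68,5)
…
step 8: (5563, 409)  from 1·(3686,271) + (1877,138)
step 9: (9249, 680)  from 1·(5563,409) + (3686,271)
(x₁, y₁) = (9249, 680);  9249² − 185·680² = 1 ✓

9249 680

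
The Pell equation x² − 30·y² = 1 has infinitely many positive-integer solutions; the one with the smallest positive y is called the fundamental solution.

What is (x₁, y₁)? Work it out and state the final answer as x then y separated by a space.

d=30: √d = [5; 2,10] (ℓ=2, even), read p_1/q_1
i=0: a=5 ⇒ p=5, q=1
i=1: a=2 ⇒ p=11, q=2
(x₁, y₁) = (11, 2);  11² − 30·2² = 1 ✓

11 2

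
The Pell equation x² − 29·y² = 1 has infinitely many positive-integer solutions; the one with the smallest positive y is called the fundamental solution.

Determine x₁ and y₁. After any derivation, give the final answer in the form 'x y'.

9801 1820

d=29: √d = [5; 2,1,1,2,10] (ℓ=5, odd), read p_9/q_9
a_0=5:  p_0=5·1+0=5,  q_0=5·0+1=1
a_1=2:  p_1=2·5+1=11,  q_1=2·1+0=2
a_2=1:  p_2=1·11+5=16,  q_2=1·2+1=3
…
a_5=10:  p_5=10·70+27=727,  q_5=10·13+5=135
a_6=2:  p_6=2·727+70=1524,  q_6=2·135+13=283
a_7=1:  p_7=1·1524+727=2251,  q_7=1·283+135=418
a_8=1:  p_8=1·2251+1524=3775,  q_8=1·418+283=701
a_9=2:  p_9=2·3775+2251=9801,  q_9=2·701+418=1820
→ (9801, 1820).  Check: 9801²=96059601, 29·1820²=96059600, difference 1.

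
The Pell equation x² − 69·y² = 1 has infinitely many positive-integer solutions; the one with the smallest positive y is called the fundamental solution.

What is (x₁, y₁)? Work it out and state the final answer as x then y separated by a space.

d=69: √d = [8; 3,3,1,4,1,3,3,16] (ℓ=8, even), read p_7/q_7
i=0: a=8 ⇒ p=8, q=1
i=1: a=3 ⇒ p=25, q=3
i=2: a=3 ⇒ p=83, q=10
i=3: a=1 ⇒ p=108, q=13
i=4: a=4 ⇒ p=515, q=62
i=5: a=1 ⇒ p=623, q=75
i=6: a=3 ⇒ p=2384, q=287
i=7: a=3 ⇒ p=7775, q=936
fundamental: x₁=7775, y₁=936  (since 60450625 − 69·876096 = 1)

7775 936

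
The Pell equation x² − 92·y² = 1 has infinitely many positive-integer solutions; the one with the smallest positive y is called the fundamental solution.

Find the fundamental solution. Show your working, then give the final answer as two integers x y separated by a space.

1151 120

[9; 1,1,2,4,2,1,1,18] for √92; ℓ=8 ⇒ convergent index 7
k=0  a_k=9  p_k/q_k = 9/1
…
k=2  a_k=1  p_k/q_k = 19/2
k=3  a_k=2  p_k/q_k = 48/5
k=4  a_k=4  p_k/q_k = 211/22
k=5  a_k=2  p_k/q_k = 470/49
k=6  a_k=1  p_k/q_k = 681/71
k=7  a_k=1  p_k/q_k = 1151/120
fundamental: x₁=1151, y₁=120  (since 1324801 − 92·14400 = 1)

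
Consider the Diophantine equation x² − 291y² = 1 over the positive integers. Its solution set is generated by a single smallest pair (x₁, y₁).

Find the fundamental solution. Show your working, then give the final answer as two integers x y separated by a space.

√291 → a₀=17, period (17,34); ℓ=2 even so k=1
step 0: (17, 1)  from 17·(1,0) + (0,1)
step 1: (290, 17)  from 17·(17,1) + (1,0)
→ (290, 17).  Check: 290²=84100, 291·17²=84099, difference 1.

290 17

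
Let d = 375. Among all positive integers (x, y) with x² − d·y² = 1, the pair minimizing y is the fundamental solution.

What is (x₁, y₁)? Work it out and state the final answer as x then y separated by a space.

[19; 2,1,2,1,5,1,2,1,2,38] for √375; ℓ=10 ⇒ convergent index 9
a_0=19:  p_0=19·1+0=19,  q_0=19·0+1=1
a_1=2:  p_1=2·19+1=39,  q_1=2·1+0=2
…
a_3=2:  p_3=2·58+39=155,  q_3=2·3+2=8
…
a_5=5:  p_5=5·213+155=1220,  q_5=5·11+8=63
a_6=1:  p_6=1·1220+213=1433,  q_6=1·63+11=74
a_7=2:  p_7=2·1433+1220=4086,  q_7=2·74+63=211
a_8=1:  p_8=1·4086+1433=5519,  q_8=1·211+74=285
a_9=2:  p_9=2·5519+4086=15124,  q_9=2·285+211=781
(x₁, y₁) = (15124, 781);  15124² − 375·781² = 1 ✓

15124 781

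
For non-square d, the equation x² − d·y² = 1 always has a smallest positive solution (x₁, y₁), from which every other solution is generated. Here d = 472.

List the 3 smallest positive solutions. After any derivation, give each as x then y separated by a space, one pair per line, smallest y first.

√472 = [21; 1,2,1,1,1,…,2,1,42, …], period ℓ=14 (even) → k=13
step 0: (21, 1)  from 21·(1,0) + (0,1)
…
step 2: (65, 3)  from 2·(22,1) + (21,1)
step 3: (87, 4)  from 1·(65,3) + (22,1)
…
step 5: (239, 11)  from 1·(152,7) + (87,4)
step 6: (1108, 51)  from 4·(239,11) + (152,7)
step 7: (5779, 266)  from 5·(1108,51) + (239,11)
step 8: (24224, 1115)  from 4·(5779,266) + (1108,51)
…
step 11: (84230, 3877)  from 1·(54227,2496) + (30003,1381)
step 12: (222687, 10250)  from 2·(84230,3877) + (54227,2496)
step 13: (306917, 14127)  from 1·(222687,10250) + (84230,3877)
(x₁, y₁) = (306917, 14127);  306917² − 472·14127² = 1 ✓
(306917+14127√472)^2 = 188396089777 + 8671632918√472
(306917+14127√472)^3 = 115643925371868101 + 5322943120573485√472

306917 14127
188396089777 8671632918
115643925371868101 5322943120573485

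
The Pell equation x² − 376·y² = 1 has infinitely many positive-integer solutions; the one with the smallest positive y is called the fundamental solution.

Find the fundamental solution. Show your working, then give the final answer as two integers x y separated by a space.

2143295 110532

√376 → a₀=19, period (2,1,1,3,1,…,1,2,38); ℓ=16 even so k=15
a_0=19:  p_0=19·1+0=19,  q_0=19·0+1=1
…
a_4=3:  p_4=3·97+58=349,  q_4=3·5+3=18
a_5=1:  p_5=1·349+97=446,  q_5=1·18+5=23
…
a_7=2:  p_7=2·1241+446=2928,  q_7=2·64+23=151
a_8=4:  p_8=4·2928+1241=12953,  q_8=4·151+64=668
a_9=2:  p_9=2·12953+2928=28834,  q_9=2·668+151=1487
a_10=2:  p_10=2·28834+12953=70621,  q_10=2·1487+668=3642
…
a_12=3:  p_12=3·99455+70621=368986,  q_12=3·5129+3642=19029
…
a_14=1:  p_14=1·468441+368986=837427,  q_14=1·24158+19029=43187
a_15=2:  p_15=2·837427+468441=2143295,  q_15=2·43187+24158=110532
fundamental: x₁=2143295, y₁=110532  (since 4593713457025 − 376·12217323024 = 1)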